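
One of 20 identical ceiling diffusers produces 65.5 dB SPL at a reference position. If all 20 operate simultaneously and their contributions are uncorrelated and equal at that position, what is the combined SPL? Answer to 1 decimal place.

78.5 dB SPL

20 equal incoherent sources raise the level by 10·log₁₀(20) = 13.01 dB.
L_total = 65.5 + 13.01 = 78.5 dB SPL.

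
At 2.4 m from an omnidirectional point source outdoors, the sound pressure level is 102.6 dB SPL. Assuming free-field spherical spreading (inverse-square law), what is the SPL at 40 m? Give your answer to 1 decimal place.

Inverse-square spreading gives ΔL = −20·log₁₀(d₂/d₁).
ΔL = −20·log₁₀(40/2.4) = -24.44 dB, so L₂ = 102.6 + (-24.44) = 78.2 dB SPL.

78.2 dB SPL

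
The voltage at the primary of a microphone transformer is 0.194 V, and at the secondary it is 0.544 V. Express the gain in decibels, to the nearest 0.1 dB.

For a voltage ratio, dB = 20·log₁₀(V₂/V₁).
20·log₁₀(0.544/0.194) = 20·log₁₀(2.804) = 9.0 dB.

9.0 dB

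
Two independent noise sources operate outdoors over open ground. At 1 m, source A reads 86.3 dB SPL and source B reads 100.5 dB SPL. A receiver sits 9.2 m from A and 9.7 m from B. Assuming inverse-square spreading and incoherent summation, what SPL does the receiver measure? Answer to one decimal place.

80.9 dB SPL

At the listener: L_A = 86.3 − 20·log₁₀(9.2) = 67.02 dB; L_B = 100.5 − 20·log₁₀(9.7) = 80.76 dB.
Combined: 10·log₁₀(10^(67.02/10)+10^(80.76/10)) = 80.9 dB SPL.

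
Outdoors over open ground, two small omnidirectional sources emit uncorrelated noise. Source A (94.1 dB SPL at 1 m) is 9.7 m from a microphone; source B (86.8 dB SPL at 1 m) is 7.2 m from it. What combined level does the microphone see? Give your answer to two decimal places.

At the listener: L_A = 94.1 − 20·log₁₀(9.7) = 74.365 dB; L_B = 86.8 − 20·log₁₀(7.2) = 69.653 dB.
Combined: 10·log₁₀(10^(74.365/10)+10^(69.653/10)) = 75.63 dB SPL.

75.63 dB SPL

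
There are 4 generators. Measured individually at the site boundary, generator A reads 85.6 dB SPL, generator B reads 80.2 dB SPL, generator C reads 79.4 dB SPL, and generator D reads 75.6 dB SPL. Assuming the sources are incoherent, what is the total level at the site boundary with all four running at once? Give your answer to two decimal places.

Uncorrelated sources add in intensity (power), not in dB.
L_total = 10·log₁₀(10^(85.6/10) + 10^(80.2/10) + 10^(79.4/10) + 10^(75.6/10)) = 10·log₁₀(591200000) = 87.72 dB SPL.

87.72 dB SPL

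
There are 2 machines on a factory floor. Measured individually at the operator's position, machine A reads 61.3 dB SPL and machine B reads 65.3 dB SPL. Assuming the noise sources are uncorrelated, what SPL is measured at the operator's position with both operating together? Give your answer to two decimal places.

Incoherent sources sum as intensities:
L_total = 10·log₁₀(10^(61.3/10) + 10^(65.3/10)) = 10·log₁₀(4737000) = 66.76 dB SPL.

66.76 dB SPL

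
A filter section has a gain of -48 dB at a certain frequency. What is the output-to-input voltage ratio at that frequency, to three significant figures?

Voltage ratio = 10^(dB/20).
10^(-48/20) = 10^(-2.400) = 0.00398.

0.00398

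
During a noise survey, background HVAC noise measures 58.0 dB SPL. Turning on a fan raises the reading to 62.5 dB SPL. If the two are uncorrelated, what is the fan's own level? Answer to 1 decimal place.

Remove the background by subtracting linear intensities:
L_src = 10·log₁₀(10^(62.5/10) − 10^(58.0/10)) = 10·log₁₀(1147000) = 60.6 dB SPL.

60.6 dB SPL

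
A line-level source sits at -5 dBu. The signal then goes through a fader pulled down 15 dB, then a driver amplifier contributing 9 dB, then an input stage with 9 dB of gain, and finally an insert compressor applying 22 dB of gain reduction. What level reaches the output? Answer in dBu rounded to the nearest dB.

-24 dBu

In dB, series stages simply add:
-5 − 15 + 9 + 9 − 22 = -24 dBu.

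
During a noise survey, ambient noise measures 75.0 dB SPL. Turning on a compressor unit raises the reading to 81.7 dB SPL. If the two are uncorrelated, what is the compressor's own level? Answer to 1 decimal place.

80.7 dB SPL

Subtract intensities: L_src = 10·log₁₀(10^(L_total/10) − 10^(L_bg/10)).
L_src = 10·log₁₀(10^(81.7/10) − 10^(75.0/10)) = 10·log₁₀(116300000) = 80.7 dB SPL.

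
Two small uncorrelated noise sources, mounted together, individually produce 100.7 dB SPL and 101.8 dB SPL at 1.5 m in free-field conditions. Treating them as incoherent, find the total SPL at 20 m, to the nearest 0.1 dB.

81.8 dB SPL

Combined at 1.5 m: 10·log₁₀(10^(100.7/10)+10^(101.8/10)) = 104.30 dB SPL.
Then apply −20·log₁₀(20/1.5) = -22.50 dB → 81.8 dB SPL.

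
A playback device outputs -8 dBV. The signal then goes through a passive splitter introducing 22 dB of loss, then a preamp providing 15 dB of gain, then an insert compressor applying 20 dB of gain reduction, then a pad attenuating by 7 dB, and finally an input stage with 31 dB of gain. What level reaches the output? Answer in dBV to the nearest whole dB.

Cascaded gains and losses add directly in dB.
-8 − 22 + 15 − 20 − 7 + 31 = -11 dBV.

-11 dBV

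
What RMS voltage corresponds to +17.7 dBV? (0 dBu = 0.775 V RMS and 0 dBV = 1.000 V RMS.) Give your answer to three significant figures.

V = 1.000 V × 10^(+17.7/20).
= 1.000 × 7.674 = 7.67 V.

7.67 V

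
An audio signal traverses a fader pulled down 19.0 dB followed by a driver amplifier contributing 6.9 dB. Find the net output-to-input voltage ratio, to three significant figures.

0.248

Net gain = (−19.0) + 6.9 = -12.1 dB.
Voltage ratio = 10^(-12.1/20) = 0.248.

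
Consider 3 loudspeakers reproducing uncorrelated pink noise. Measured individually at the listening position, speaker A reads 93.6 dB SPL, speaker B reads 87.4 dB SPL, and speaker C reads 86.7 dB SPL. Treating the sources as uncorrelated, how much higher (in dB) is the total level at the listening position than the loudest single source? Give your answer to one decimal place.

1.6 dB

Add the sources as powers (linear), then convert back to dB:
L_total = 10·log₁₀(10^(93.6/10) + 10^(87.4/10) + 10^(86.7/10)) = 95.20 dB SPL.
Excess over the loudest (93.6 dB): 95.20 − 93.6 = 1.6 dB.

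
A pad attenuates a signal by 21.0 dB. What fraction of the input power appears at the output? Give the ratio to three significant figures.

Power ratio = 10^(dB/10).
10^(-21.0/10) = 10^(-2.100) = 0.00794.

0.00794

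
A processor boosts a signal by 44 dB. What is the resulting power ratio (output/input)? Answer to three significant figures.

Power ratio = 10^(dB/10).
10^(44/10) = 10^(4.400) = 25100.

25100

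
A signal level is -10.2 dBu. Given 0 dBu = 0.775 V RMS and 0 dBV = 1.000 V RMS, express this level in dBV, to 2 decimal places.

-12.41 dBV

The offset between the scales is 20·log₁₀(0.775/1.000) = −2.214 dB.
So dBV = -10.2 − 2.214 = -12.41 dBV.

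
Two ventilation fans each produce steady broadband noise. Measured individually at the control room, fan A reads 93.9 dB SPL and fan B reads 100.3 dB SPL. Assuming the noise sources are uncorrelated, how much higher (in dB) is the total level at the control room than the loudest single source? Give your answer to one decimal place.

0.9 dB

Uncorrelated sources add in intensity (power), not in dB.
L_total = 10·log₁₀(10^(93.9/10) + 10^(100.3/10)) = 101.20 dB SPL.
Excess over the loudest (100.3 dB): 101.20 − 100.3 = 0.9 dB.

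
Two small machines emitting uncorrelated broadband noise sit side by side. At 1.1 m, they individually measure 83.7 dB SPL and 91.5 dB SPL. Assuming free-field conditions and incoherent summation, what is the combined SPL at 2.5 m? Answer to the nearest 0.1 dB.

Combined at 1.1 m: 10·log₁₀(10^(83.7/10)+10^(91.5/10)) = 92.17 dB SPL.
Then apply −20·log₁₀(2.5/1.1) = -7.13 dB → 85.0 dB SPL.

85.0 dB SPL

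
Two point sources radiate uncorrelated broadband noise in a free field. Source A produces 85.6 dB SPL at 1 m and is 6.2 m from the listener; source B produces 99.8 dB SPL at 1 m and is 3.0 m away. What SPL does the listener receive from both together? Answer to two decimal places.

90.30 dB SPL

At the listener: L_A = 85.6 − 20·log₁₀(6.2) = 69.752 dB; L_B = 99.8 − 20·log₁₀(3.0) = 90.258 dB.
Combined: 10·log₁₀(10^(69.752/10)+10^(90.258/10)) = 90.30 dB SPL.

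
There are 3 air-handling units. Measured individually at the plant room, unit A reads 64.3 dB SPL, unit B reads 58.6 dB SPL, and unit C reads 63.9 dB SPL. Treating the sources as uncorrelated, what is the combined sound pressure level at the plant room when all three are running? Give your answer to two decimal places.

Incoherent sources sum as intensities:
L_total = 10·log₁₀(10^(64.3/10) + 10^(58.6/10) + 10^(63.9/10)) = 10·log₁₀(5871000) = 67.69 dB SPL.

67.69 dB SPL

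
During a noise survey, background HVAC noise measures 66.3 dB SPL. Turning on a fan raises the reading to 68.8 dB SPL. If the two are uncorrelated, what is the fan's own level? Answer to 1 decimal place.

65.2 dB SPL

Remove the background by subtracting linear intensities:
L_src = 10·log₁₀(10^(68.8/10) − 10^(66.3/10)) = 10·log₁₀(3320000) = 65.2 dB SPL.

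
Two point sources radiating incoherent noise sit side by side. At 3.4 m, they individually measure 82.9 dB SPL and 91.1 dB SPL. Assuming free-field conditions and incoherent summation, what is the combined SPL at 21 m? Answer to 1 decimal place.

Combined at 3.4 m: 10·log₁₀(10^(82.9/10)+10^(91.1/10)) = 91.71 dB SPL.
Then apply −20·log₁₀(21/3.4) = -15.81 dB → 75.9 dB SPL.

75.9 dB SPL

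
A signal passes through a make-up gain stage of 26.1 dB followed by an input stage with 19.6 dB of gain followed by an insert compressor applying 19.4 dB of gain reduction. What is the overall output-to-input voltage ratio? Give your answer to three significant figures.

Net gain = 26.1 + 19.6 + (−19.4) = 26.3 dB.
Voltage ratio = 10^(26.3/20) = 20.7.

20.7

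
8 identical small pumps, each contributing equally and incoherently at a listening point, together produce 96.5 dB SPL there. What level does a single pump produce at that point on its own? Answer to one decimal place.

8 equal incoherent sources add 10·log₁₀(8) = 9.03 dB over one source.
L_one = 96.5 − 9.03 = 87.5 dB SPL.

87.5 dB SPL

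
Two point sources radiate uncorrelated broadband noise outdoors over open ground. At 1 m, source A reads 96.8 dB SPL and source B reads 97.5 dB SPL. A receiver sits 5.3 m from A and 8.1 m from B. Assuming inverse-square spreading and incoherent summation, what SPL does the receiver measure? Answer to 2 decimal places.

At the listener: L_A = 96.8 − 20·log₁₀(5.3) = 82.314 dB; L_B = 97.5 − 20·log₁₀(8.1) = 79.330 dB.
Combined: 10·log₁₀(10^(82.314/10)+10^(79.330/10)) = 84.08 dB SPL.

84.08 dB SPL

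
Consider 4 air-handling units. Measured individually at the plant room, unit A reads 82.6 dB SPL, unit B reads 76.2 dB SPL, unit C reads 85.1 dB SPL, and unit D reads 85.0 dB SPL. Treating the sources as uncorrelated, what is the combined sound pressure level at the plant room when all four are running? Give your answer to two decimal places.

Add the sources as powers (linear), then convert back to dB:
L_total = 10·log₁₀(10^(82.6/10) + 10^(76.2/10) + 10^(85.1/10) + 10^(85.0/10)) = 10·log₁₀(863500000) = 89.36 dB SPL.

89.36 dB SPL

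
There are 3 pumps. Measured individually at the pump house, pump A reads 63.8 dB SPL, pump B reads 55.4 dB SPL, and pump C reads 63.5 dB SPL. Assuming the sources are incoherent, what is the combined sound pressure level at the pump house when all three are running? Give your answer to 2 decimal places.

Uncorrelated sources add in intensity (power), not in dB.
L_total = 10·log₁₀(10^(63.8/10) + 10^(55.4/10) + 10^(63.5/10)) = 10·log₁₀(4984000) = 66.98 dB SPL.

66.98 dB SPL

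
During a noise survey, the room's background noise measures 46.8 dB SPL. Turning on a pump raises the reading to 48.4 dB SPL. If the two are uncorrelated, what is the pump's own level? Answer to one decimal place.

Remove the background by subtracting linear intensities:
L_src = 10·log₁₀(10^(48.4/10) − 10^(46.8/10)) = 10·log₁₀(21320) = 43.3 dB SPL.

43.3 dB SPL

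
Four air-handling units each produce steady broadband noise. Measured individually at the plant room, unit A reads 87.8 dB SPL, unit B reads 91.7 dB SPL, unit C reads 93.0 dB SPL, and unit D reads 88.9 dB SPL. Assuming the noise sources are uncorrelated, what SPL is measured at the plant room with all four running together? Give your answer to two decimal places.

Add the sources as powers (linear), then convert back to dB:
L_total = 10·log₁₀(10^(87.8/10) + 10^(91.7/10) + 10^(93.0/10) + 10^(88.9/10)) = 10·log₁₀(4853000000) = 96.86 dB SPL.

96.86 dB SPL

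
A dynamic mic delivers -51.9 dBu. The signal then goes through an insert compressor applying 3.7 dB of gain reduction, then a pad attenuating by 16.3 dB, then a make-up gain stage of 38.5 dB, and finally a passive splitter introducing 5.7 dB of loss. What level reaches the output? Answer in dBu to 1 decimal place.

-39.1 dBu

In dB, series stages simply add:
-51.9 − 3.7 − 16.3 + 38.5 − 5.7 = -39.1 dBu.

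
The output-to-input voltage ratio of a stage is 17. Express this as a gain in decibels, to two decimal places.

For a voltage ratio, dB = 20·log₁₀(V₂/V₁).
20·log₁₀(17) = 24.61 dB.

24.61 dB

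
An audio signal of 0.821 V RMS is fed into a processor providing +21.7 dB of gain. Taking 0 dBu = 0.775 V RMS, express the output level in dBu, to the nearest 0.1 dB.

Input level: 20·log₁₀(0.821/0.775) = 0.50 dBu.
Output: 0.50 + 21.7 = +22.2 dBu.

+22.2 dBu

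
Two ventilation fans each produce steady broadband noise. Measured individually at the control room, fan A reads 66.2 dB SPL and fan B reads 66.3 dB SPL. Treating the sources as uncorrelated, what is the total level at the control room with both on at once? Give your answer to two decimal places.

Uncorrelated sources add in intensity (power), not in dB.
L_total = 10·log₁₀(10^(66.2/10) + 10^(66.3/10)) = 10·log₁₀(8434000) = 69.26 dB SPL.

69.26 dB SPL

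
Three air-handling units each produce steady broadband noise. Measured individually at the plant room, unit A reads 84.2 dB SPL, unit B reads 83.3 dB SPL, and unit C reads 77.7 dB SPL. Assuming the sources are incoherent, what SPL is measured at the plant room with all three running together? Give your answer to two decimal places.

87.29 dB SPL

Add the sources as powers (linear), then convert back to dB:
L_total = 10·log₁₀(10^(84.2/10) + 10^(83.3/10) + 10^(77.7/10)) = 10·log₁₀(535700000) = 87.29 dB SPL.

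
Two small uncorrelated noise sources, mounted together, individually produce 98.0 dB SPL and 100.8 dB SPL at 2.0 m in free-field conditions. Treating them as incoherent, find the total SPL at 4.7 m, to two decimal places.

Combined at 2.0 m: 10·log₁₀(10^(98.0/10)+10^(100.8/10)) = 102.632 dB SPL.
Then apply −20·log₁₀(4.7/2.0) = -7.421 dB → 95.21 dB SPL.

95.21 dB SPL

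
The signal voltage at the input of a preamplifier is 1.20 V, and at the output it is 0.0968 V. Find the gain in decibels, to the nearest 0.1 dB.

Voltage ratio → dB uses the 20·log₁₀ form:
20·log₁₀(0.0968/1.20) = 20·log₁₀(0.08067) = -21.9 dB.

-21.9 dB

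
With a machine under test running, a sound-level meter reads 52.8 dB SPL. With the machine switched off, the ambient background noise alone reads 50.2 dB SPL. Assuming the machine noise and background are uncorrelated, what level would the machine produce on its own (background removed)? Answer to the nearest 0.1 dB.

Remove the background by subtracting linear intensities:
L_src = 10·log₁₀(10^(52.8/10) − 10^(50.2/10)) = 10·log₁₀(85830) = 49.3 dB SPL.

49.3 dB SPL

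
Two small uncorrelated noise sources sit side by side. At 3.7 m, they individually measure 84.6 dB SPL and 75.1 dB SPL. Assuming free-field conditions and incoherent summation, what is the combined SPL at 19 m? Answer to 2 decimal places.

70.85 dB SPL

Combined at 3.7 m: 10·log₁₀(10^(84.6/10)+10^(75.1/10)) = 85.062 dB SPL.
Then apply −20·log₁₀(19/3.7) = -14.211 dB → 70.85 dB SPL.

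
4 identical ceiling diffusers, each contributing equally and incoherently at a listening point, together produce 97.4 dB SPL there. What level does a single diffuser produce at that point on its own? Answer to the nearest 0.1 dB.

91.4 dB SPL

4 equal incoherent sources add 10·log₁₀(4) = 6.02 dB over one source.
L_one = 97.4 − 6.02 = 91.4 dB SPL.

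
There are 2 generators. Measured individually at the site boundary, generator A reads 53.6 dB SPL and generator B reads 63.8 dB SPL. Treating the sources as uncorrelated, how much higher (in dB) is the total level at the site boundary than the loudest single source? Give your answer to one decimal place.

Incoherent sources sum as intensities:
L_total = 10·log₁₀(10^(53.6/10) + 10^(63.8/10)) = 64.20 dB SPL.
Excess over the loudest (63.8 dB): 64.20 − 63.8 = 0.4 dB.

0.4 dB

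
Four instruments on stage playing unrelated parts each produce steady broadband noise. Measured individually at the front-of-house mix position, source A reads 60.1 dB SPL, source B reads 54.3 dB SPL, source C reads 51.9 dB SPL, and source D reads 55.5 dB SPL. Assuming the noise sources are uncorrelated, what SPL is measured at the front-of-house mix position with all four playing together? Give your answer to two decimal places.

62.56 dB SPL

Incoherent sources sum as intensities:
L_total = 10·log₁₀(10^(60.1/10) + 10^(54.3/10) + 10^(51.9/10) + 10^(55.5/10)) = 10·log₁₀(1802000) = 62.56 dB SPL.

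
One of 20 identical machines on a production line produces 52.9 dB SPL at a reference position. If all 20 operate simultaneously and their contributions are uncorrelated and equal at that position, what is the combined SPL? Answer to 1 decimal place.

65.9 dB SPL

20 equal incoherent sources raise the level by 10·log₁₀(20) = 13.01 dB.
L_total = 52.9 + 13.01 = 65.9 dB SPL.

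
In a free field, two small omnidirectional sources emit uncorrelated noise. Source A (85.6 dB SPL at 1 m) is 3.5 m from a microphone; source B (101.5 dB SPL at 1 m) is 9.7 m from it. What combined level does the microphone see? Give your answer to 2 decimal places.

82.55 dB SPL

At the listener: L_A = 85.6 − 20·log₁₀(3.5) = 74.719 dB; L_B = 101.5 − 20·log₁₀(9.7) = 81.765 dB.
Combined: 10·log₁₀(10^(74.719/10)+10^(81.765/10)) = 82.55 dB SPL.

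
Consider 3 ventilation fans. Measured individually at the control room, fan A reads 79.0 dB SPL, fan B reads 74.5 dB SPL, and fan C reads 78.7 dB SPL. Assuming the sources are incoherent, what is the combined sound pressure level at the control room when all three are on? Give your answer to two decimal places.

Incoherent sources sum as intensities:
L_total = 10·log₁₀(10^(79.0/10) + 10^(74.5/10) + 10^(78.7/10)) = 10·log₁₀(181700000) = 82.59 dB SPL.

82.59 dB SPL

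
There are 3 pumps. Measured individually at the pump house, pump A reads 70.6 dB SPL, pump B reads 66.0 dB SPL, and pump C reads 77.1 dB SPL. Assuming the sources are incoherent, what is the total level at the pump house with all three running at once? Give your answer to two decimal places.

Incoherent sources sum as intensities:
L_total = 10·log₁₀(10^(70.6/10) + 10^(66.0/10) + 10^(77.1/10)) = 10·log₁₀(66750000) = 78.24 dB SPL.

78.24 dB SPL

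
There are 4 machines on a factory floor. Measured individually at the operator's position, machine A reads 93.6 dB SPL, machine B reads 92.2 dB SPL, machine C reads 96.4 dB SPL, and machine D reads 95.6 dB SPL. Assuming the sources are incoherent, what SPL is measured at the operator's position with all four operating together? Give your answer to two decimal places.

Incoherent sources sum as intensities:
L_total = 10·log₁₀(10^(93.6/10) + 10^(92.2/10) + 10^(96.4/10) + 10^(95.6/10)) = 10·log₁₀(11946000000) = 100.77 dB SPL.

100.77 dB SPL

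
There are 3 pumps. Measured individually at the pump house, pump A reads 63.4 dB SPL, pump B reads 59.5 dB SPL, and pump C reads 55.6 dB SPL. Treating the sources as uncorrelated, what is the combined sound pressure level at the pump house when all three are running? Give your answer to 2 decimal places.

65.37 dB SPL

Incoherent sources sum as intensities:
L_total = 10·log₁₀(10^(63.4/10) + 10^(59.5/10) + 10^(55.6/10)) = 10·log₁₀(3442000) = 65.37 dB SPL.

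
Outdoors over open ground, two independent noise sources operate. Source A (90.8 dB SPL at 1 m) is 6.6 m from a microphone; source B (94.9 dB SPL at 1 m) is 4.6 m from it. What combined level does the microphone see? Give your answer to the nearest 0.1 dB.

82.4 dB SPL

At the listener: L_A = 90.8 − 20·log₁₀(6.6) = 74.41 dB; L_B = 94.9 − 20·log₁₀(4.6) = 81.64 dB.
Combined: 10·log₁₀(10^(74.41/10)+10^(81.64/10)) = 82.4 dB SPL.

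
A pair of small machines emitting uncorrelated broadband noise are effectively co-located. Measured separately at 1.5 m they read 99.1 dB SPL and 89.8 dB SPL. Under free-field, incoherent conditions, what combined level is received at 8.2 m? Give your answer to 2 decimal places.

84.83 dB SPL

Combined at 1.5 m: 10·log₁₀(10^(99.1/10)+10^(89.8/10)) = 99.582 dB SPL.
Then apply −20·log₁₀(8.2/1.5) = -14.754 dB → 84.83 dB SPL.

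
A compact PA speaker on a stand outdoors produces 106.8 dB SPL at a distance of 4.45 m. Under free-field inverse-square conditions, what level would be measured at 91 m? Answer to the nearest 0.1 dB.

For a point source in a free field, ΔL = −20·log₁₀(d₂/d₁).
ΔL = −20·log₁₀(91/4.45) = -26.21 dB, so L₂ = 106.8 + (-26.21) = 80.6 dB SPL.

80.6 dB SPL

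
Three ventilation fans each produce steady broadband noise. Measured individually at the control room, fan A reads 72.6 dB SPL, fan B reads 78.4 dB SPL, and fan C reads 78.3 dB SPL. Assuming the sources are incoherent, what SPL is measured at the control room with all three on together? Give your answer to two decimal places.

Uncorrelated sources add in intensity (power), not in dB.
L_total = 10·log₁₀(10^(72.6/10) + 10^(78.4/10) + 10^(78.3/10)) = 10·log₁₀(155000000) = 81.90 dB SPL.

81.90 dB SPL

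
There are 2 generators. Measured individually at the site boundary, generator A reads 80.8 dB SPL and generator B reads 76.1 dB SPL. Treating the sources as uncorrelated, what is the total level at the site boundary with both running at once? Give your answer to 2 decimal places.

82.07 dB SPL

Incoherent sources sum as intensities:
L_total = 10·log₁₀(10^(80.8/10) + 10^(76.1/10)) = 10·log₁₀(161000000) = 82.07 dB SPL.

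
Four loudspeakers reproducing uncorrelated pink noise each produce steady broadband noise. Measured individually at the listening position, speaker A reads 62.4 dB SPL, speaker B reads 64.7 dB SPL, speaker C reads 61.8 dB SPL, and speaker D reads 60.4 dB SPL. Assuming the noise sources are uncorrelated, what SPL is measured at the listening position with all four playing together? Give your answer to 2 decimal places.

Add the sources as powers (linear), then convert back to dB:
L_total = 10·log₁₀(10^(62.4/10) + 10^(64.7/10) + 10^(61.8/10) + 10^(60.4/10)) = 10·log₁₀(7299000) = 68.63 dB SPL.

68.63 dB SPL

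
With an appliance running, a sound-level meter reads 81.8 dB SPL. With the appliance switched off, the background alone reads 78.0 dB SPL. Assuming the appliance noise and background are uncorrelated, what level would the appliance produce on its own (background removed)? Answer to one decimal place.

79.5 dB SPL

Remove the background by subtracting linear intensities:
L_src = 10·log₁₀(10^(81.8/10) − 10^(78.0/10)) = 10·log₁₀(88260000) = 79.5 dB SPL.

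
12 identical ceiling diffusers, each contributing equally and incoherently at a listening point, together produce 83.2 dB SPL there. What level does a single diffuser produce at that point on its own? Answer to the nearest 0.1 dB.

72.4 dB SPL

12 equal incoherent sources add 10·log₁₀(12) = 10.79 dB over one source.
L_one = 83.2 − 10.79 = 72.4 dB SPL.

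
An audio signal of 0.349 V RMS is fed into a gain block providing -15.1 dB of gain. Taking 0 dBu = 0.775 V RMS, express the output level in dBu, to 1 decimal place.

-22.0 dBu

Input level: 20·log₁₀(0.349/0.775) = -6.93 dBu.
Output: -6.93 − 15.1 = -22.0 dBu.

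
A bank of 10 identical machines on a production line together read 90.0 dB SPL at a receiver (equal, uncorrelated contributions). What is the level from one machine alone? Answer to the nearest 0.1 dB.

80.0 dB SPL

10 equal incoherent sources add 10·log₁₀(10) = 10.00 dB over one source.
L_one = 90.0 − 10.00 = 80.0 dB SPL.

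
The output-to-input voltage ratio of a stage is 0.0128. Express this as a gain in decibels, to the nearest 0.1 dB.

For a voltage ratio, dB = 20·log₁₀(V₂/V₁).
20·log₁₀(0.0128) = -37.9 dB.

-37.9 dB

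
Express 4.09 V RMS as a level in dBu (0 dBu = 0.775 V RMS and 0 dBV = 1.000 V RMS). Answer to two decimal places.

dBu = 20·log₁₀(V / 0.775 V).
20·log₁₀(4.09/0.775) = +14.45 dBu.

+14.45 dBu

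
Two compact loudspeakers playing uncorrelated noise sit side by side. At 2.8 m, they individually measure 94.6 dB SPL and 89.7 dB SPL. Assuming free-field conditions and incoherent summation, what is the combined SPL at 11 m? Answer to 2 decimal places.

83.93 dB SPL

Combined at 2.8 m: 10·log₁₀(10^(94.6/10)+10^(89.7/10)) = 95.818 dB SPL.
Then apply −20·log₁₀(11/2.8) = -11.885 dB → 83.93 dB SPL.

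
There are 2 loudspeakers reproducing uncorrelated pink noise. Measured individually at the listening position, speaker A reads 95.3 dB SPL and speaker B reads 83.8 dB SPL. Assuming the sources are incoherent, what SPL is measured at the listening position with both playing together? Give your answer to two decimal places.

95.60 dB SPL

Uncorrelated sources add in intensity (power), not in dB.
L_total = 10·log₁₀(10^(95.3/10) + 10^(83.8/10)) = 10·log₁₀(3628000000) = 95.60 dB SPL.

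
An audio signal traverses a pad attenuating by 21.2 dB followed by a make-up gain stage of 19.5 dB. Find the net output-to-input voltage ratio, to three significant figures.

Net gain = (−21.2) + 19.5 = -1.7 dB.
Voltage ratio = 10^(-1.7/20) = 0.822.

0.822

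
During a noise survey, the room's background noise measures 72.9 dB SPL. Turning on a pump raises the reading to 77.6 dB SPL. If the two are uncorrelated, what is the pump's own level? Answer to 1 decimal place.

75.8 dB SPL

Remove the background by subtracting linear intensities:
L_src = 10·log₁₀(10^(77.6/10) − 10^(72.9/10)) = 10·log₁₀(38050000) = 75.8 dB SPL.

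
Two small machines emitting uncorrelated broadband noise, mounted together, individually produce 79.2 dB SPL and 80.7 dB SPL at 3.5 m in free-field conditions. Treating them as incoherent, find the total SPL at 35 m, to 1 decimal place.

Combined at 3.5 m: 10·log₁₀(10^(79.2/10)+10^(80.7/10)) = 83.02 dB SPL.
Then apply −20·log₁₀(35/3.5) = -20.00 dB → 63.0 dB SPL.

63.0 dB SPL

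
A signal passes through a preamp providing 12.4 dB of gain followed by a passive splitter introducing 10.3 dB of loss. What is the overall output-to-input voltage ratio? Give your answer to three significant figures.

Net gain = 12.4 + (−10.3) = 2.1 dB.
Voltage ratio = 10^(2.1/20) = 1.27.

1.27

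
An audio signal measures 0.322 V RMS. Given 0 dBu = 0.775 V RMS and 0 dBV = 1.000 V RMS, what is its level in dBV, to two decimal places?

-9.84 dBV

dBV = 20·log₁₀(V / 1.000 V).
20·log₁₀(0.322/1.000) = -9.84 dBV.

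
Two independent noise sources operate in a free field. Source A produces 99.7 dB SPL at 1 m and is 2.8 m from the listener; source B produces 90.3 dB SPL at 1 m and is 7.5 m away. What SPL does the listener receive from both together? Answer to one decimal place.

At the listener: L_A = 99.7 − 20·log₁₀(2.8) = 90.76 dB; L_B = 90.3 − 20·log₁₀(7.5) = 72.80 dB.
Combined: 10·log₁₀(10^(90.76/10)+10^(72.80/10)) = 90.8 dB SPL.

90.8 dB SPL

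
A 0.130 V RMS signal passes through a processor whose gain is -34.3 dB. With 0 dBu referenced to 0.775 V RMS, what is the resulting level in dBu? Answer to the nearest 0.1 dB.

Input level: 20·log₁₀(0.130/0.775) = -15.51 dBu.
Output: -15.51 − 34.3 = -49.8 dBu.

-49.8 dBu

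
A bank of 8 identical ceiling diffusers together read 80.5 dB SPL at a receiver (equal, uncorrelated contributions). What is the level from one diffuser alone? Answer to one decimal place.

8 equal incoherent sources add 10·log₁₀(8) = 9.03 dB over one source.
L_one = 80.5 − 9.03 = 71.5 dB SPL.

71.5 dB SPL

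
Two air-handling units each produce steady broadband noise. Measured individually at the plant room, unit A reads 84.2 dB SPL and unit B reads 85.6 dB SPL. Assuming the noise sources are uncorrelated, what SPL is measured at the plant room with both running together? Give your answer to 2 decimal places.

Add the sources as powers (linear), then convert back to dB:
L_total = 10·log₁₀(10^(84.2/10) + 10^(85.6/10)) = 10·log₁₀(626100000) = 87.97 dB SPL.

87.97 dB SPL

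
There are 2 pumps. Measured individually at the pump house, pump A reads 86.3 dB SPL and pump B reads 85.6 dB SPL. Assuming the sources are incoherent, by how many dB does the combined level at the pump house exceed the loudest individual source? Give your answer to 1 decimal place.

Add the sources as powers (linear), then convert back to dB:
L_total = 10·log₁₀(10^(86.3/10) + 10^(85.6/10)) = 88.97 dB SPL.
Excess over the loudest (86.3 dB): 88.97 − 86.3 = 2.7 dB.

2.7 dB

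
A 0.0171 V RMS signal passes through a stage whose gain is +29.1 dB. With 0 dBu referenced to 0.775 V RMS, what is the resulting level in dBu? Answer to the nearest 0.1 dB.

Input level: 20·log₁₀(0.0171/0.775) = -33.13 dBu.
Output: -33.13 + 29.1 = -4.0 dBu.

-4.0 dBu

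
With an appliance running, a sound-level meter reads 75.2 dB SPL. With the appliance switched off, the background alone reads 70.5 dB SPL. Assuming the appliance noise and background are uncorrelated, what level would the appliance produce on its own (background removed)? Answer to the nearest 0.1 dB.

73.4 dB SPL

Background correction is a power subtraction:
L_src = 10·log₁₀(10^(75.2/10) − 10^(70.5/10)) = 10·log₁₀(21890000) = 73.4 dB SPL.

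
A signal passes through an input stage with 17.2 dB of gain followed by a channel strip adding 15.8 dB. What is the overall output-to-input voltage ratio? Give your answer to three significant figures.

Net gain = 17.2 + 15.8 = 33.0 dB.
Voltage ratio = 10^(33.0/20) = 44.7.

44.7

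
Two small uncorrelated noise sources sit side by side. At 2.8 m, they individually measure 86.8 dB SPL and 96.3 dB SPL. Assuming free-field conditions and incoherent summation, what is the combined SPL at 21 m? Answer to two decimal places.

Combined at 2.8 m: 10·log₁₀(10^(86.8/10)+10^(96.3/10)) = 96.762 dB SPL.
Then apply −20·log₁₀(21/2.8) = -17.501 dB → 79.26 dB SPL.

79.26 dB SPL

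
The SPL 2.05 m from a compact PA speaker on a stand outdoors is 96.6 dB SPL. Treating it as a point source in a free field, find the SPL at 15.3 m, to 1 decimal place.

79.1 dB SPL

For a point source in a free field, ΔL = −20·log₁₀(d₂/d₁).
ΔL = −20·log₁₀(15.3/2.05) = -17.46 dB, so L₂ = 96.6 + (-17.46) = 79.1 dB SPL.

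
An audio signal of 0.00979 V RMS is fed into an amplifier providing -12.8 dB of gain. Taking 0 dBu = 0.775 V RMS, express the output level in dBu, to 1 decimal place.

-50.8 dBu

Input level: 20·log₁₀(0.00979/0.775) = -37.97 dBu.
Output: -37.97 − 12.8 = -50.8 dBu.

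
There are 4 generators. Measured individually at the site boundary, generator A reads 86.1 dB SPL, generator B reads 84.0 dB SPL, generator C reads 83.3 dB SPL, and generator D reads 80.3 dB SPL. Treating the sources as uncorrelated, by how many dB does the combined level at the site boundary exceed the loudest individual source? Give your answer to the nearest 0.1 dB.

Incoherent sources sum as intensities:
L_total = 10·log₁₀(10^(86.1/10) + 10^(84.0/10) + 10^(83.3/10) + 10^(80.3/10)) = 89.91 dB SPL.
Excess over the loudest (86.1 dB): 89.91 − 86.1 = 3.8 dB.

3.8 dB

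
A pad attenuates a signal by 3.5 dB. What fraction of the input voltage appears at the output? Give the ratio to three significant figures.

0.668

Voltage ratio = 10^(dB/20).
10^(-3.5/20) = 10^(-0.1750) = 0.668.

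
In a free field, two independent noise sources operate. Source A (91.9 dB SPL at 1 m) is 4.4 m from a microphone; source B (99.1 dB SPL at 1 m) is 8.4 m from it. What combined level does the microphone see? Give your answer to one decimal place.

At the listener: L_A = 91.9 − 20·log₁₀(4.4) = 79.03 dB; L_B = 99.1 − 20·log₁₀(8.4) = 80.61 dB.
Combined: 10·log₁₀(10^(79.03/10)+10^(80.61/10)) = 82.9 dB SPL.

82.9 dB SPL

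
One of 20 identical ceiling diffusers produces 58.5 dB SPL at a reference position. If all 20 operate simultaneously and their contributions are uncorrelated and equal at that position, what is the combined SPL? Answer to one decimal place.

20 equal incoherent sources raise the level by 10·log₁₀(20) = 13.01 dB.
L_total = 58.5 + 13.01 = 71.5 dB SPL.

71.5 dB SPL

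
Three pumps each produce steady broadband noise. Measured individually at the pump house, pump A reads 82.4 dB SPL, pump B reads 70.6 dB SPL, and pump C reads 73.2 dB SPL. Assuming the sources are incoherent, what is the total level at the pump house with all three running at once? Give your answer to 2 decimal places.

Uncorrelated sources add in intensity (power), not in dB.
L_total = 10·log₁₀(10^(82.4/10) + 10^(70.6/10) + 10^(73.2/10)) = 10·log₁₀(206200000) = 83.14 dB SPL.

83.14 dB SPL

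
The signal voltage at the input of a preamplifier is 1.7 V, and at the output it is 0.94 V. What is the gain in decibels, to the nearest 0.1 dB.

-5.1 dB

For a voltage ratio, dB = 20·log₁₀(V₂/V₁).
20·log₁₀(0.94/1.7) = 20·log₁₀(0.5529) = -5.1 dB.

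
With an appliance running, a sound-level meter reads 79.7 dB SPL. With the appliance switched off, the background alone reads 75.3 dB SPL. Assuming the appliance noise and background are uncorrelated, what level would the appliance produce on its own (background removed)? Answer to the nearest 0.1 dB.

Remove the background by subtracting linear intensities:
L_src = 10·log₁₀(10^(79.7/10) − 10^(75.3/10)) = 10·log₁₀(59440000) = 77.7 dB SPL.

77.7 dB SPL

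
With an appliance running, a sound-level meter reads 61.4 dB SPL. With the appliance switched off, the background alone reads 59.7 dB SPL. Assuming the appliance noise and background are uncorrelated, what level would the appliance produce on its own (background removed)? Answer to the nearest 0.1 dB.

Subtract intensities: L_src = 10·log₁₀(10^(L_total/10) − 10^(L_bg/10)).
L_src = 10·log₁₀(10^(61.4/10) − 10^(59.7/10)) = 10·log₁₀(447100) = 56.5 dB SPL.

56.5 dB SPL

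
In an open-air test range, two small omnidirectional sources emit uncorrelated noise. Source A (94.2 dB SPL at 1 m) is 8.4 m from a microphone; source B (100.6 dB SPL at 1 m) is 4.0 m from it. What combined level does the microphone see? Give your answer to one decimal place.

88.8 dB SPL

At the listener: L_A = 94.2 − 20·log₁₀(8.4) = 75.71 dB; L_B = 100.6 − 20·log₁₀(4.0) = 88.56 dB.
Combined: 10·log₁₀(10^(75.71/10)+10^(88.56/10)) = 88.8 dB SPL.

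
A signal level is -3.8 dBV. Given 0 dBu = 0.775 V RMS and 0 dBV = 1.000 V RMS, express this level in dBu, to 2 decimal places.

The offset between the scales is 20·log₁₀(0.775/1.000) = −2.214 dB.
So dBu = -3.8 + 2.214 = -1.59 dBu.

-1.59 dBu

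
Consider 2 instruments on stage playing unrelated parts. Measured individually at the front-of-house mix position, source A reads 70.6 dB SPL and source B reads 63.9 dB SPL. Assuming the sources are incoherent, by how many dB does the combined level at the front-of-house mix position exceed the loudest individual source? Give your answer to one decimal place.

Uncorrelated sources add in intensity (power), not in dB.
L_total = 10·log₁₀(10^(70.6/10) + 10^(63.9/10)) = 71.44 dB SPL.
Excess over the loudest (70.6 dB): 71.44 − 70.6 = 0.8 dB.

0.8 dB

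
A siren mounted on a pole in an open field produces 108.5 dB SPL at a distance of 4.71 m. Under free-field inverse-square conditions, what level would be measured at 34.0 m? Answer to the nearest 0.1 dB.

Inverse-square spreading gives ΔL = −20·log₁₀(d₂/d₁).
ΔL = −20·log₁₀(34.0/4.71) = -17.17 dB, so L₂ = 108.5 + (-17.17) = 91.3 dB SPL.

91.3 dB SPL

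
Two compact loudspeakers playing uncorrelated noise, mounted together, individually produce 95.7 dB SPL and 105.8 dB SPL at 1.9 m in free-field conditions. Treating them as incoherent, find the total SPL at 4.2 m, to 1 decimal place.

99.3 dB SPL

Combined at 1.9 m: 10·log₁₀(10^(95.7/10)+10^(105.8/10)) = 106.20 dB SPL.
Then apply −20·log₁₀(4.2/1.9) = -6.89 dB → 99.3 dB SPL.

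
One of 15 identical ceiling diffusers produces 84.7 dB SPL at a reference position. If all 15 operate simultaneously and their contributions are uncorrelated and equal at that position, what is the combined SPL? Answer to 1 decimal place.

15 equal incoherent sources raise the level by 10·log₁₀(15) = 11.76 dB.
L_total = 84.7 + 11.76 = 96.5 dB SPL.

96.5 dB SPL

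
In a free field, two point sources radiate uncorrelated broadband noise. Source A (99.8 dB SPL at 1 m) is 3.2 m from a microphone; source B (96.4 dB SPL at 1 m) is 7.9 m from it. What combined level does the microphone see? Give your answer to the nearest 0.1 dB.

90.0 dB SPL

At the listener: L_A = 99.8 − 20·log₁₀(3.2) = 89.70 dB; L_B = 96.4 − 20·log₁₀(7.9) = 78.45 dB.
Combined: 10·log₁₀(10^(89.70/10)+10^(78.45/10)) = 90.0 dB SPL.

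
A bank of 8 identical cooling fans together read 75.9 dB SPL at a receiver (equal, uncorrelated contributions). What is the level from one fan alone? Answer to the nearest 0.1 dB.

8 equal incoherent sources add 10·log₁₀(8) = 9.03 dB over one source.
L_one = 75.9 − 9.03 = 66.9 dB SPL.

66.9 dB SPL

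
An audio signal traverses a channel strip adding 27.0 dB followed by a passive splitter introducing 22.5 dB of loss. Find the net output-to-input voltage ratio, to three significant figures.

Net gain = 27.0 + (−22.5) = 4.5 dB.
Voltage ratio = 10^(4.5/20) = 1.68.

1.68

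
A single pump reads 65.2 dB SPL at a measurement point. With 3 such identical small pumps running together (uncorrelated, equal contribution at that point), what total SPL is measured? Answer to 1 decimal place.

3 equal incoherent sources raise the level by 10·log₁₀(3) = 4.77 dB.
L_total = 65.2 + 4.77 = 70.0 dB SPL.

70.0 dB SPL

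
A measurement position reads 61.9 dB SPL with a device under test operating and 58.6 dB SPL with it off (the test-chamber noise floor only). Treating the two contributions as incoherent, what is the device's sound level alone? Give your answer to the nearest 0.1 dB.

59.2 dB SPL

Background correction is a power subtraction:
L_src = 10·log₁₀(10^(61.9/10) − 10^(58.6/10)) = 10·log₁₀(824400) = 59.2 dB SPL.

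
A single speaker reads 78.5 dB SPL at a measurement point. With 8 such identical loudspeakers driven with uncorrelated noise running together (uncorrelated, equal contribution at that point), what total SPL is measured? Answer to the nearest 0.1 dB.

87.5 dB SPL

8 equal incoherent sources raise the level by 10·log₁₀(8) = 9.03 dB.
L_total = 78.5 + 9.03 = 87.5 dB SPL.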